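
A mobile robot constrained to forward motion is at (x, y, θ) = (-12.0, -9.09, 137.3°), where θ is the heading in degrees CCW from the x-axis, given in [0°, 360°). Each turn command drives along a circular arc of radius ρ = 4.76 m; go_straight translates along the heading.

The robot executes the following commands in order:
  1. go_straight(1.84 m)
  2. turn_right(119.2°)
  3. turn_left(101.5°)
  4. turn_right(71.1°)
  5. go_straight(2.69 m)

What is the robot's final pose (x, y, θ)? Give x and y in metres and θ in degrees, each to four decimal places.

(-6.5868, 14.5760, 48.5000°)

set_pose: (x, y, θ) = (-12.0000, -9.0900, 137.3000°), ρ = 4.76
go_straight(1.84): x += 1.84·cos θ, y += 1.84·sin θ → (-13.3522, -7.8422, 137.3000°)
turn_right(119.2°): centre at ρ to the right, rotate −119.2° → (-11.6030, 0.1805, 18.1000°)
turn_left(101.5°): centre at ρ to the left, rotate +101.5° → (-8.9430, 7.0561, 119.6000°)
turn_right(71.1°): centre at ρ to the right, rotate −71.1° → (-8.3693, 12.5613, 48.5000°)
go_straight(2.69): x += 2.69·cos θ, y += 2.69·sin θ → (-6.5868, 14.5760, 48.5000°)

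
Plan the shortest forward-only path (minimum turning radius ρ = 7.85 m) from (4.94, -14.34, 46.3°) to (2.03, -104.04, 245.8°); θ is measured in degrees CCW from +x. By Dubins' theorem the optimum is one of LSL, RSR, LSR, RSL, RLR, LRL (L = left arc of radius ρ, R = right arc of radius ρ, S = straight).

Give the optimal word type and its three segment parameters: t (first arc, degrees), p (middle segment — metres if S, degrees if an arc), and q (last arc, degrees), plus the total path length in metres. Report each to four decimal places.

Let ψ = atan2(Δy, Δx) = atan2(-89.70, -2.91) = -91.8581° be the start→goal bearing.
Normalize: d = |goal − start| / ρ = 89.747190/7.85 = 11.432763, α = (θ_start − ψ) mod 360° = 138.1581° = 2.411314 rad, β = (θ_goal − ψ) mod 360° = 337.6581° = 5.893246 rad.
Common terms: sin α = 0.667077, cos α = -0.744988, sin β = -0.380133, cos β = 0.924932, cos(α−β) = -0.942641, d² = 130.708071. Work in radians in the unit-radius frame; every candidate has L = ρ·(t + p + q).
LSL: p² = 2 + d² − 2cos(α−β) + 2d(sin α − sin β) = 158.538359; p = √p² = 12.591202; φ = atan2(cos β − cos α, d + sin α − sin β) = 0.133018 rad; t = (φ − α) mod 2π = 4.004889 rad, q = (β − φ) mod 2π = 5.760228 rad → L = 7.85·(4.004889 + 12.591202 + 5.760228) = 7.85·22.356319 = 175.497103 m
RSR: p² = 2 + d² − 2cos(α−β) + 2d(sin β − sin α) = 110.648349; p = √p² = 10.518952; φ = atan2(cos α − cos β, d − sin α + sin β) = -0.159428 rad; t = (α − φ) mod 2π = 2.570742 rad, q = (φ − β) mod 2π = 0.230512 rad → L = 7.85·(2.570742 + 10.518952 + 0.230512) = 7.85·13.320205 = 104.563612 m
LSR: p² = d² − 2 + 2cos(α−β) + 2d(sin α + sin β) = 133.383932; p = √p² = 11.549196; φ = atan2(−cos α − cos β, d + sin α + sin β) − atan2(−2, p) = 0.156119 rad; t = (φ − α) mod 2π = 4.027990 rad, q = (φ − β) mod 2π = 0.546059 rad → L = 7.85·(4.027990 + 11.549196 + 0.546059) = 7.85·16.123245 = 126.567474 m
RSL: p² = d² − 2 + 2cos(α−β) − 2d(sin α + sin β) = 120.261644; p = √p² = 10.966387; φ = atan2(cos α + cos β, d − sin α − sin β) − atan2(2, p) = -0.164250 rad; t = (α − φ) mod 2π = 2.575564 rad, q = (β − φ) mod 2π = 6.057496 rad → L = 7.85·(2.575564 + 10.966387 + 6.057496) = 7.85·19.599446 = 153.855653 m
RLR: c = (6 − d² + 2cos(α−β) + 2d(sin α − sin β))/8 = -12.831044, |c| > 1 → infeasible
LRL: c = (6 − d² + 2cos(α−β) − 2d(sin α − sin β))/8 = -18.817295, |c| > 1 → infeasible
Shortest: RSR with L = 104.563612 m ≈ 104.5636 m
Convert RSR to answer units (arcs ×180/π): t = 2.570742·180/π = 147.2927°, p = ρ·p = 7.85·10.518952 = 82.5738 m, q = 0.230512·180/π = 13.2073°, L = 104.5636 m.

RSR: t = 147.2927°, p = 82.5738 m, q = 13.2073°, L = 104.5636 m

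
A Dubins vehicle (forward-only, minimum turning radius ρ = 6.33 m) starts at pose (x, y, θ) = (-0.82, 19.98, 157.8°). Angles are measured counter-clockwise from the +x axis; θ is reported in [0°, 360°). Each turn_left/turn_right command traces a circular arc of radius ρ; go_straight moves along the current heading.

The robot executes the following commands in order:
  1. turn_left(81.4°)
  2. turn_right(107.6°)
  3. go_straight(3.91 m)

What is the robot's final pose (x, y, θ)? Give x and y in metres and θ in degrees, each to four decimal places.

set_pose: (x, y, θ) = (-0.8200, 19.9800, 157.8000°), ρ = 6.33
turn_left(81.4°): centre at ρ to the left, rotate +81.4° → (-8.6489, 17.3605, 239.2000°)
turn_right(107.6°): centre at ρ to the right, rotate −107.6° → (-18.8197, 16.3990, 131.6000°)
go_straight(3.91): x += 3.91·cos θ, y += 3.91·sin θ → (-21.4157, 19.3229, 131.6000°)

(-21.4157, 19.3229, 131.6000°)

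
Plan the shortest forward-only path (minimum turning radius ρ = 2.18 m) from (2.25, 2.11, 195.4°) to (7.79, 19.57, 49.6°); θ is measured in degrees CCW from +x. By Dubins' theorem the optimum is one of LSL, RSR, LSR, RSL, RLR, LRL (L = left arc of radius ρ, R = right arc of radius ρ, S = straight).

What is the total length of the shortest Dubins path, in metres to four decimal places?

Let ψ = atan2(Δy, Δx) = atan2(17.46, 5.54) = 72.3959° be the start→goal bearing.
Normalize: d = |goal − start| / ρ = 18.317838/2.18 = 8.402678, α = (θ_start − ψ) mod 360° = 123.0041° = 2.146826 rad, β = (θ_goal − ψ) mod 360° = 337.2041° = 5.885321 rad.
Common terms: sin α = 0.838632, cos α = -0.544698, sin β = -0.387450, cos β = 0.921891, cos(α−β) = -0.827081, d² = 70.605000. Work in radians in the unit-radius frame; every candidate has L = ρ·(t + p + q).
LSL: p² = 2 + d² − 2cos(α−β) + 2d(sin α − sin β) = 94.863909; p = √p² = 9.739811; φ = atan2(cos β − cos α, d + sin α − sin β) = 0.151152 rad; t = (φ − α) mod 2π = 4.287511 rad, q = (β − φ) mod 2π = 5.734169 rad → L = 2.18·(4.287511 + 9.739811 + 5.734169) = 2.18·19.761491 = 43.080051 m
RSR: p² = 2 + d² − 2cos(α−β) + 2d(sin β − sin α) = 53.654412; p = √p² = 7.324917; φ = atan2(cos α − cos β, d − sin α + sin β) = -0.201582 rad; t = (α − φ) mod 2π = 2.348407 rad, q = (φ − β) mod 2π = 0.196283 rad → L = 2.18·(2.348407 + 7.324917 + 0.196283) = 2.18·9.869607 = 21.515744 m
LSR: p² = d² − 2 + 2cos(α−β) + 2d(sin α + sin β) = 74.533108; p = √p² = 8.633256; φ = atan2(−cos α − cos β, d + sin α + sin β) − atan2(−2, p) = 0.185070 rad; t = (φ − α) mod 2π = 4.321430 rad, q = (φ − β) mod 2π = 0.582935 rad → L = 2.18·(4.321430 + 8.633256 + 0.582935) = 2.18·13.537620 = 29.512012 m
RSL: p² = d² − 2 + 2cos(α−β) − 2d(sin α + sin β) = 59.368569; p = √p² = 7.705100; φ = atan2(cos α + cos β, d − sin α − sin β) − atan2(2, p) = -0.206563 rad; t = (α − φ) mod 2π = 2.353388 rad, q = (β − φ) mod 2π = 6.091884 rad → L = 2.18·(2.353388 + 7.705100 + 6.091884) = 2.18·16.150372 = 35.207812 m
RLR: c = (6 − d² + 2cos(α−β) + 2d(sin α − sin β))/8 = -5.706801, |c| > 1 → infeasible
LRL: c = (6 − d² + 2cos(α−β) − 2d(sin α − sin β))/8 = -10.857989, |c| > 1 → infeasible
Shortest: RSR with L = 21.515744 m ≈ 21.5157 m

21.5157 m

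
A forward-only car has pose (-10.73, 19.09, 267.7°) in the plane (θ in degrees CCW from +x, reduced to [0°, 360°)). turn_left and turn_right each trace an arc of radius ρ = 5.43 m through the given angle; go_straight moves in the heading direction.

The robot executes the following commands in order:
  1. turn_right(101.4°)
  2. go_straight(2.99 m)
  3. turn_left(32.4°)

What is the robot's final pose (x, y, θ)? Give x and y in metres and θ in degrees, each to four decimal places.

set_pose: (x, y, θ) = (-10.7300, 19.0900, 267.7000°), ρ = 5.43
turn_right(101.4°): centre at ρ to the right, rotate −101.4° → (-17.4417, 14.0324, 166.3000°)
go_straight(2.99): x += 2.99·cos θ, y += 2.99·sin θ → (-20.3466, 14.7405, 166.3000°)
turn_left(32.4°): centre at ρ to the left, rotate +32.4° → (-23.3735, 14.6084, 198.7000°)

(-23.3735, 14.6084, 198.7000°)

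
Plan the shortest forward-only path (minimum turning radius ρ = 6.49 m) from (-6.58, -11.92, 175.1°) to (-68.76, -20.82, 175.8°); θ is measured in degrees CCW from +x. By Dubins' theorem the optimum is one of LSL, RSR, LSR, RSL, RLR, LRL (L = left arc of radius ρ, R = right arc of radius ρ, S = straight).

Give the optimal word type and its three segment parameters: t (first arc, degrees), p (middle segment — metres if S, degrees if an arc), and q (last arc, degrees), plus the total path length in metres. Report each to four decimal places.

LSR: t = 13.3492°, p = 59.8932 m, q = 12.6492°, L = 62.8381 m

Let ψ = atan2(Δy, Δx) = atan2(-8.90, -62.18) = -171.8544° be the start→goal bearing.
Normalize: d = |goal − start| / ρ = 62.813712/6.49 = 9.678538, α = (θ_start − ψ) mod 360° = 346.9544° = 6.055497 rad, β = (θ_goal − ψ) mod 360° = 347.6544° = 6.067714 rad.
Common terms: sin α = -0.225726, cos α = 0.974191, sin β = -0.213808, cos β = 0.976876, cos(α−β) = 0.999925, d² = 93.674099. Work in radians in the unit-radius frame; every candidate has L = ρ·(t + p + q).
LSL: p² = 2 + d² − 2cos(α−β) + 2d(sin α − sin β) = 93.443540; p = √p² = 9.666620; φ = atan2(cos β − cos α, d + sin α − sin β) = 0.000278 rad; t = (φ − α) mod 2π = 0.227966 rad, q = (β − φ) mod 2π = 6.067436 rad → L = 6.49·(0.227966 + 9.666620 + 6.067436) = 6.49·15.962022 = 103.593526 m
RSR: p² = 2 + d² − 2cos(α−β) + 2d(sin β − sin α) = 93.904956; p = √p² = 9.690457; φ = atan2(cos α − cos β, d − sin α + sin β) = -0.000277 rad; t = (α − φ) mod 2π = 6.055774 rad, q = (φ − β) mod 2π = 0.215194 rad → L = 6.49·(6.055774 + 9.690457 + 0.215194) = 6.49·15.961425 = 103.589648 m
LSR: p² = d² − 2 + 2cos(α−β) + 2d(sin α + sin β) = 85.165861; p = √p² = 9.228535; φ = atan2(−cos α − cos β, d + sin α + sin β) − atan2(−2, p) = 0.005299 rad; t = (φ − α) mod 2π = 0.232988 rad, q = (φ − β) mod 2π = 0.220770 rad → L = 6.49·(0.232988 + 9.228535 + 0.220770) = 6.49·9.682293 = 62.838084 m
RSL: p² = d² − 2 + 2cos(α−β) − 2d(sin α + sin β) = 102.182038; p = √p² = 10.108513; φ = atan2(cos α + cos β, d − sin α − sin β) − atan2(2, p) = -0.004839 rad; t = (α − φ) mod 2π = 6.060335 rad, q = (β − φ) mod 2π = 6.072553 rad → L = 6.49·(6.060335 + 10.108513 + 6.072553) = 6.49·22.241401 = 144.346695 m
RLR: c = (6 − d² + 2cos(α−β) + 2d(sin α − sin β))/8 = -10.738119, |c| > 1 → infeasible
LRL: c = (6 − d² + 2cos(α−β) − 2d(sin α − sin β))/8 = -10.680442, |c| > 1 → infeasible
Shortest: LSR with L = 62.838084 m ≈ 62.8381 m
Convert LSR to answer units (arcs ×180/π): t = 0.232988·180/π = 13.3492°, p = ρ·p = 6.49·9.228535 = 59.8932 m, q = 0.220770·180/π = 12.6492°, L = 62.8381 m.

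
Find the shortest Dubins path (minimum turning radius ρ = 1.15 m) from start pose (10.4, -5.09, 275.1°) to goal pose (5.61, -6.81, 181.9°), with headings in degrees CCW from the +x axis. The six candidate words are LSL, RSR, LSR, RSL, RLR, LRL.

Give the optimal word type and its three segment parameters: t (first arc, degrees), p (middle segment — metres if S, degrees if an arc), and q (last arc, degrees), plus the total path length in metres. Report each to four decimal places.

RSR: t = 87.8514°, p = 3.7124 m, q = 5.3486°, L = 5.5830 m

Let ψ = atan2(Δy, Δx) = atan2(-1.72, -4.79) = -160.2477° be the start→goal bearing.
Normalize: d = |goal − start| / ρ = 5.089450/1.15 = 4.425609, α = (θ_start − ψ) mod 360° = 75.3477° = 1.315066 rad, β = (θ_goal − ψ) mod 360° = 342.1477° = 5.971604 rad.
Common terms: sin α = 0.967479, cos α = 0.252952, sin β = -0.306564, cos β = 0.951850, cos(α−β) = -0.055822, d² = 19.586011. Work in radians in the unit-radius frame; every candidate has L = ρ·(t + p + q).
LSL: p² = 2 + d² − 2cos(α−β) + 2d(sin α − sin β) = 32.974482; p = √p² = 5.742341; φ = atan2(cos β − cos α, d + sin α − sin β) = 0.122012 rad; t = (φ − α) mod 2π = 5.090131 rad, q = (β − φ) mod 2π = 5.849592 rad → L = 1.15·(5.090131 + 5.742341 + 5.849592) = 1.15·16.682065 = 19.184375 m
RSR: p² = 2 + d² − 2cos(α−β) + 2d(sin β − sin α) = 10.420827; p = √p² = 3.228131; φ = atan2(cos α − cos β, d − sin α + sin β) = -0.218230 rad; t = (α − φ) mod 2π = 1.533296 rad, q = (φ − β) mod 2π = 0.093350 rad → L = 1.15·(1.533296 + 3.228131 + 0.093350) = 1.15·4.854777 = 5.582994 m
LSR: p² = d² − 2 + 2cos(α−β) + 2d(sin α + sin β) = 23.324271; p = √p² = 4.829521; φ = atan2(−cos α − cos β, d + sin α + sin β) − atan2(−2, p) = 0.160044 rad; t = (φ − α) mod 2π = 5.128163 rad, q = (φ − β) mod 2π = 0.471624 rad → L = 1.15·(5.128163 + 4.829521 + 0.471624) = 1.15·10.429308 = 11.993704 m
RSL: p² = d² − 2 + 2cos(α−β) − 2d(sin α + sin β) = 11.624466; p = √p² = 3.409467; φ = atan2(cos α + cos β, d − sin α − sin β) − atan2(2, p) = -0.220783 rad; t = (α − φ) mod 2π = 1.535849 rad, q = (β − φ) mod 2π = 6.192387 rad → L = 1.15·(1.535849 + 3.409467 + 6.192387) = 1.15·11.137703 = 12.808358 m
RLR: c = (6 − d² + 2cos(α−β) + 2d(sin α − sin β))/8 = -0.302603; p = 2π − arccos c = 4.404966 rad; φ = atan2(cos α − cos β, d − sin α + sin β) = -0.218230 rad; t = (α − φ + p/2) mod 2π = 3.735780 rad, q = (α − β − t + p) mod 2π = 2.295833 rad → L = 1.15·(3.735780 + 4.404966 + 2.295833) = 1.15·10.436579 = 12.002066 m
LRL: c = (6 − d² + 2cos(α−β) − 2d(sin α − sin β))/8 = -3.121810, |c| > 1 → infeasible
Shortest: RSR with L = 5.582994 m ≈ 5.5830 m
Convert RSR to answer units (arcs ×180/π): t = 1.533296·180/π = 87.8514°, p = ρ·p = 1.15·3.228131 = 3.7124 m, q = 0.093350·180/π = 5.3486°, L = 5.5830 m.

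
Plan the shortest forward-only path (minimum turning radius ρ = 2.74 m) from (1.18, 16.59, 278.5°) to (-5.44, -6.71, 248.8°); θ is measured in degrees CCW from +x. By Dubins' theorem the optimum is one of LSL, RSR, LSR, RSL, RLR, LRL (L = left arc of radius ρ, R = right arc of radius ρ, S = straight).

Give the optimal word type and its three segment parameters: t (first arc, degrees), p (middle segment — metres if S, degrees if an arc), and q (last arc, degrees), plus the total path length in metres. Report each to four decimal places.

RSR: t = 24.9431°, p = 22.8382 m, q = 4.7569°, L = 24.2585 m

Let ψ = atan2(Δy, Δx) = atan2(-23.30, -6.62) = -105.8609° be the start→goal bearing.
Normalize: d = |goal − start| / ρ = 24.222188/2.74 = 8.840215, α = (θ_start − ψ) mod 360° = 24.3609° = 0.425178 rad, β = (θ_goal − ψ) mod 360° = 354.6609° = 6.190001 rad.
Common terms: sin α = 0.412483, cos α = 0.910965, sin β = -0.093050, cos β = 0.995661, cos(α−β) = 0.868632, d² = 78.149395. Work in radians in the unit-radius frame; every candidate has L = ρ·(t + p + q).
LSL: p² = 2 + d² − 2cos(α−β) + 2d(sin α − sin β) = 87.350171; p = √p² = 9.346131; φ = atan2(cos β − cos α, d + sin α − sin β) = 0.009062 rad; t = (φ − α) mod 2π = 5.867069 rad, q = (β − φ) mod 2π = 6.180938 rad → L = 2.74·(5.867069 + 9.346131 + 6.180938) = 2.74·21.394139 = 58.619941 m
RSR: p² = 2 + d² − 2cos(α−β) + 2d(sin β − sin α) = 69.474093; p = √p² = 8.335112; φ = atan2(cos α − cos β, d − sin α + sin β) = -0.010162 rad; t = (α − φ) mod 2π = 0.435340 rad, q = (φ − β) mod 2π = 0.083023 rad → L = 2.74·(0.435340 + 8.335112 + 0.083023) = 2.74·8.853475 = 24.258521 m
LSR: p² = d² − 2 + 2cos(α−β) + 2d(sin α + sin β) = 83.534378; p = √p² = 9.139714; φ = atan2(−cos α − cos β, d + sin α + sin β) − atan2(−2, p) = 0.010205 rad; t = (φ − α) mod 2π = 5.868212 rad, q = (φ − β) mod 2π = 0.103390 rad → L = 2.74·(5.868212 + 9.139714 + 0.103390) = 2.74·15.111316 = 41.405006 m
RSL: p² = d² − 2 + 2cos(α−β) − 2d(sin α + sin β) = 72.238939; p = √p² = 8.499349; φ = atan2(cos α + cos β, d − sin α − sin β) − atan2(2, p) = -0.010972 rad; t = (α − φ) mod 2π = 0.436150 rad, q = (β − φ) mod 2π = 6.200973 rad → L = 2.74·(0.436150 + 8.499349 + 6.200973) = 2.74·15.136472 = 41.473934 m
RLR: c = (6 − d² + 2cos(α−β) + 2d(sin α − sin β))/8 = -7.684262, |c| > 1 → infeasible
LRL: c = (6 − d² + 2cos(α−β) − 2d(sin α − sin β))/8 = -9.918771, |c| > 1 → infeasible
Shortest: RSR with L = 24.258521 m ≈ 24.2585 m
Convert RSR to answer units (arcs ×180/π): t = 0.435340·180/π = 24.9431°, p = ρ·p = 2.74·8.335112 = 22.8382 m, q = 0.083023·180/π = 4.7569°, L = 24.2585 m.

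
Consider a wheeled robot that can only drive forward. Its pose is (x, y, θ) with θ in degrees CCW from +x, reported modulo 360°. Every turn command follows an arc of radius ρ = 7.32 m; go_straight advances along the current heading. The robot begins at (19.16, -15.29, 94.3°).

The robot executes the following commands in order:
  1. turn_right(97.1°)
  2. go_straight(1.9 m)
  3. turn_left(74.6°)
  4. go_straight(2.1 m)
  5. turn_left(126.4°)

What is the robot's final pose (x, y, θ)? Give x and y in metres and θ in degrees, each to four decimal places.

set_pose: (x, y, θ) = (19.1600, -15.2900, 94.3000°), ρ = 7.32
turn_right(97.1°): centre at ρ to the right, rotate −97.1° → (26.8170, -7.4299, -2.8000° ≡ 357.2000°)
go_straight(1.9): x += 1.9·cos θ, y += 1.9·sin θ → (28.7147, -7.5227, 357.2000°)
turn_left(74.6°): centre at ρ to the left, rotate +74.6° → (36.0261, -2.4977, 431.8000° ≡ 71.8000°)
go_straight(2.1): x += 2.1·cos θ, y += 2.1·sin θ → (36.6820, -0.5028, 71.8000°)
turn_left(126.4°): centre at ρ to the left, rotate +126.4° → (27.4419, 8.7373, 198.2000°)

(27.4419, 8.7373, 198.2000°)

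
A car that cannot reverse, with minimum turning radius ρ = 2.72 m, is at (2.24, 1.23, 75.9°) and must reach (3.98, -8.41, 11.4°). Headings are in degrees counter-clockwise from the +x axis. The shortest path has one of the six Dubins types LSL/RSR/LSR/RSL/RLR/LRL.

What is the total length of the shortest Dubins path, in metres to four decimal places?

Let ψ = atan2(Δy, Δx) = atan2(-9.64, 1.74) = -79.7684° be the start→goal bearing.
Normalize: d = |goal − start| / ρ = 9.795775/2.72 = 3.601388, α = (θ_start − ψ) mod 360° = 155.6684° = 2.716926 rad, β = (θ_goal − ψ) mod 360° = 91.1684° = 1.591189 rad.
Common terms: sin α = 0.412017, cos α = -0.911176, sin β = 0.999792, cos β = -0.020391, cos(α−β) = 0.430511, d² = 12.969994. Work in radians in the unit-radius frame; every candidate has L = ρ·(t + p + q).
LSL: p² = 2 + d² − 2cos(α−β) + 2d(sin α − sin β) = 9.875360; p = √p² = 3.142508; φ = atan2(cos β − cos α, d + sin α − sin β) = 0.287403 rad; t = (φ − α) mod 2π = 3.853663 rad, q = (β − φ) mod 2π = 1.303785 rad → L = 2.72·(3.853663 + 3.142508 + 1.303785) = 2.72·8.299956 = 22.575882 m
RSR: p² = 2 + d² − 2cos(α−β) + 2d(sin β − sin α) = 18.342583; p = √p² = 4.282824; φ = atan2(cos α − cos β, d − sin α + sin β) = -0.209520 rad; t = (α − φ) mod 2π = 2.926446 rad, q = (φ − β) mod 2π = 4.482477 rad → L = 2.72·(2.926446 + 4.282824 + 4.482477) = 2.72·11.691747 = 31.801551 m
LSR: p² = d² − 2 + 2cos(α−β) + 2d(sin α + sin β) = 21.999960; p = √p² = 4.690411; φ = atan2(−cos α − cos β, d + sin α + sin β) − atan2(−2, p) = 0.586785 rad; t = (φ − α) mod 2π = 4.153044 rad, q = (φ − β) mod 2π = 5.278781 rad → L = 2.72·(4.153044 + 4.690411 + 5.278781) = 2.72·14.122237 = 38.412484 m
RSL: p² = d² − 2 + 2cos(α−β) − 2d(sin α + sin β) = 1.662072; p = √p² = 1.289214; φ = atan2(cos α + cos β, d − sin α − sin β) − atan2(2, p) = -1.400478 rad; t = (α − φ) mod 2π = 4.117404 rad, q = (β − φ) mod 2π = 2.991666 rad → L = 2.72·(4.117404 + 1.289214 + 2.991666) = 2.72·8.398284 = 22.843332 m
RLR: c = (6 − d² + 2cos(α−β) + 2d(sin α − sin β))/8 = -1.292823, |c| > 1 → infeasible
LRL: c = (6 − d² + 2cos(α−β) − 2d(sin α − sin β))/8 = -0.234420; p = 2π − arccos c = 4.475767 rad; φ = atan2(cos β − cos α, d + sin α − sin β) = 0.287403 rad; t = (φ − α + p/2) mod 2π = 6.091546 rad, q = (β − α − t + p) mod 2π = 3.541669 rad → L = 2.72·(6.091546 + 4.475767 + 3.541669) = 2.72·14.108982 = 38.376432 m
Shortest: LSL with L = 22.575882 m ≈ 22.5759 m

22.5759 m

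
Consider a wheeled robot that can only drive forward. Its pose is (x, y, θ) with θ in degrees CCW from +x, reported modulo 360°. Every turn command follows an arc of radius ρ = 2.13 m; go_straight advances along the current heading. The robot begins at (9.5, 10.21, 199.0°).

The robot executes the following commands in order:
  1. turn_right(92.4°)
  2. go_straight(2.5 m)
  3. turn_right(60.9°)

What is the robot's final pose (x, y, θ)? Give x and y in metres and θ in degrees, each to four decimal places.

(6.5679, 16.1074, 45.7000°)

set_pose: (x, y, θ) = (9.5000, 10.2100, 199.0000°), ρ = 2.13
turn_right(92.4°): centre at ρ to the right, rotate −92.4° → (6.7653, 11.6154, 106.6000°)
go_straight(2.5): x += 2.5·cos θ, y += 2.5·sin θ → (6.0511, 14.0112, 106.6000°)
turn_right(60.9°): centre at ρ to the right, rotate −60.9° → (6.5679, 16.1074, 45.7000°)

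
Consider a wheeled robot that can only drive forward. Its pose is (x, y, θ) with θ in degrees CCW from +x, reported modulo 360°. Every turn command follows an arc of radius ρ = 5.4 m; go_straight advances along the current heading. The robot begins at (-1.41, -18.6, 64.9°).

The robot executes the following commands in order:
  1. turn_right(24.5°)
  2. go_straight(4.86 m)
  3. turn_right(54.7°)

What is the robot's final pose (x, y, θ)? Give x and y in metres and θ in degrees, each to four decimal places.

(8.5149, -12.5081, 345.7000°)

set_pose: (x, y, θ) = (-1.4100, -18.6000, 64.9000°), ρ = 5.4
turn_right(24.5°): centre at ρ to the right, rotate −24.5° → (-0.0198, -16.7784, 40.4000°)
go_straight(4.86): x += 4.86·cos θ, y += 4.86·sin θ → (3.6813, -13.6285, 40.4000°)
turn_right(54.7°): centre at ρ to the right, rotate −54.7° → (8.5149, -12.5081, -14.3000° ≡ 345.7000°)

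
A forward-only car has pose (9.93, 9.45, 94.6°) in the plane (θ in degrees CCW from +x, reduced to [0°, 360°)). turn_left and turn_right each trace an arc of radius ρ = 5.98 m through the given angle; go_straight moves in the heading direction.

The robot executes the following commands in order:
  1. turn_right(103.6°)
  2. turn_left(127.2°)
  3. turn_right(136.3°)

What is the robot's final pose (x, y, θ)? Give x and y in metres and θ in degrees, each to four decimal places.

set_pose: (x, y, θ) = (9.9300, 9.4500, 94.6000°), ρ = 5.98
turn_right(103.6°): centre at ρ to the right, rotate −103.6° → (16.8262, 15.8360, -9.0000° ≡ 351.0000°)
turn_left(127.2°): centre at ρ to the left, rotate +127.2° → (23.0319, 24.5682, 478.2000° ≡ 118.2000°)
turn_right(136.3°): centre at ρ to the right, rotate −136.3° → (30.1599, 33.0781, -18.1000° ≡ 341.9000°)

(30.1599, 33.0781, 341.9000°)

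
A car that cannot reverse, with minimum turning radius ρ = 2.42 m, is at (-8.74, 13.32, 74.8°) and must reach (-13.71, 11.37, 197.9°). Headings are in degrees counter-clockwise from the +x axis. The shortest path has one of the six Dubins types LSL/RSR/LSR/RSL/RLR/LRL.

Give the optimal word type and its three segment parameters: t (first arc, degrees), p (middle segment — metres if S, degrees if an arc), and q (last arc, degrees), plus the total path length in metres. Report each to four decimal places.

Let ψ = atan2(Δy, Δx) = atan2(-1.95, -4.97) = -158.5772° be the start→goal bearing.
Normalize: d = |goal − start| / ρ = 5.338858/2.42 = 2.206139, α = (θ_start − ψ) mod 360° = 233.3772° = 4.073201 rad, β = (θ_goal − ψ) mod 360° = 356.4772° = 6.221701 rad.
Common terms: sin α = -0.802581, cos α = -0.596544, sin β = -0.061445, cos β = 0.998110, cos(α−β) = -0.546102, d² = 4.867051. Work in radians in the unit-radius frame; every candidate has L = ρ·(t + p + q).
LSL: p² = 2 + d² − 2cos(α−β) + 2d(sin α − sin β) = 4.689159; p = √p² = 2.165447; φ = atan2(cos β − cos α, d + sin α − sin β) = 0.827747 rad; t = (φ − α) mod 2π = 3.037731 rad, q = (β − φ) mod 2π = 5.393955 rad → L = 2.42·(3.037731 + 2.165447 + 5.393955) = 2.42·10.597132 = 25.645060 m
RSR: p² = 2 + d² − 2cos(α−β) + 2d(sin β − sin α) = 11.229352; p = √p² = 3.351022; φ = atan2(cos α − cos β, d − sin α + sin β) = -0.495954 rad; t = (α − φ) mod 2π = 4.569155 rad, q = (φ − β) mod 2π = 5.848715 rad → L = 2.42·(4.569155 + 3.351022 + 5.848715) = 2.42·13.768893 = 33.320720 m
LSR: p² = d² − 2 + 2cos(α−β) + 2d(sin α + sin β) = -2.037475 < 0 → infeasible
RSL: p² = d² − 2 + 2cos(α−β) − 2d(sin α + sin β) = 5.587170; p = √p² = 2.363719; φ = atan2(cos α + cos β, d − sin α − sin β) − atan2(2, p) = -0.572181 rad; t = (α − φ) mod 2π = 4.645383 rad, q = (β − φ) mod 2π = 0.510698 rad → L = 2.42·(4.645383 + 2.363719 + 0.510698) = 2.42·7.519800 = 18.197915 m
RLR: c = (6 − d² + 2cos(α−β) + 2d(sin α − sin β))/8 = -0.403669; p = 2π − arccos c = 4.296865 rad; φ = atan2(cos α − cos β, d − sin α + sin β) = -0.495954 rad; t = (α − φ + p/2) mod 2π = 0.434403 rad, q = (α − β − t + p) mod 2π = 1.713963 rad → L = 2.42·(0.434403 + 4.296865 + 1.713963) = 2.42·6.445231 = 15.597458 m
LRL: c = (6 − d² + 2cos(α−β) − 2d(sin α − sin β))/8 = 0.413855; p = 2π − arccos c = 5.139074 rad; φ = atan2(cos β − cos α, d + sin α − sin β) = 0.827747 rad; t = (φ − α + p/2) mod 2π = 5.607268 rad, q = (β − α − t + p) mod 2π = 1.680306 rad → L = 2.42·(5.607268 + 5.139074 + 1.680306) = 2.42·12.426648 = 30.072488 m
Shortest: RLR with L = 15.597458 m ≈ 15.5975 m
Convert RLR to answer units (arcs ×180/π): t = 0.434403·180/π = 24.8894°, p = 4.296865·180/π = 246.1923°, q = 1.713963·180/π = 98.2028°, L = 15.5975 m.

RLR: t = 24.8894°, p = 246.1923°, q = 98.2028°, L = 15.5975 m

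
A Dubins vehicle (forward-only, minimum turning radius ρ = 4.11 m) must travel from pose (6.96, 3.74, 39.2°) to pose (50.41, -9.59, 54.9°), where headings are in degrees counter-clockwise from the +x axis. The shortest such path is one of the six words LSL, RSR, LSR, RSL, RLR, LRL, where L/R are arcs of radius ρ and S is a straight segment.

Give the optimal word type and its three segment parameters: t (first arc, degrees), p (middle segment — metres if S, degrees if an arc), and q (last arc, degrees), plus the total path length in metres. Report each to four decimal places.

Let ψ = atan2(Δy, Δx) = atan2(-13.33, 43.45) = -17.0555° be the start→goal bearing.
Normalize: d = |goal − start| / ρ = 45.448778/4.11 = 11.058097, α = (θ_start − ψ) mod 360° = 56.2555° = 0.981843 rad, β = (θ_goal − ψ) mod 360° = 71.9555° = 1.255860 rad.
Common terms: sin α = 0.831523, cos α = 0.555491, sin β = 0.950816, cos β = 0.309756, cos(α−β) = 0.962692, d² = 122.281504. Work in radians in the unit-radius frame; every candidate has L = ρ·(t + p + q).
LSL: p² = 2 + d² − 2cos(α−β) + 2d(sin α − sin β) = 119.717804; p = √p² = 10.941563; φ = atan2(cos β − cos α, d + sin α − sin β) = -0.022461 rad; t = (φ − α) mod 2π = 5.278882 rad, q = (β − φ) mod 2π = 1.278320 rad → L = 4.11·(5.278882 + 10.941563 + 1.278320) = 4.11·17.498765 = 71.919925 m
RSR: p² = 2 + d² − 2cos(α−β) + 2d(sin β − sin α) = 124.994438; p = √p² = 11.180091; φ = atan2(cos α − cos β, d − sin α + sin β) = 0.021981 rad; t = (α − φ) mod 2π = 0.959862 rad, q = (φ − β) mod 2π = 5.049307 rad → L = 4.11·(0.959862 + 11.180091 + 5.049307) = 4.11·17.189260 = 70.647858 m
LSR: p² = d² − 2 + 2cos(α−β) + 2d(sin α + sin β) = 161.625432; p = √p² = 12.713199; φ = atan2(−cos α − cos β, d + sin α + sin β) − atan2(−2, p) = 0.088755 rad; t = (φ − α) mod 2π = 5.390097 rad, q = (φ − β) mod 2π = 5.116081 rad → L = 4.11·(5.390097 + 12.713199 + 5.116081) = 4.11·23.219377 = 95.431641 m
RSL: p² = d² − 2 + 2cos(α−β) − 2d(sin α + sin β) = 82.788344; p = √p² = 9.098810; φ = atan2(cos α + cos β, d − sin α − sin β) − atan2(2, p) = -0.123357 rad; t = (α − φ) mod 2π = 1.105200 rad, q = (β − φ) mod 2π = 1.379216 rad → L = 4.11·(1.105200 + 9.098810 + 1.379216) = 4.11·11.583226 = 47.607059 m
RLR: c = (6 − d² + 2cos(α−β) + 2d(sin α − sin β))/8 = -14.624305, |c| > 1 → infeasible
LRL: c = (6 − d² + 2cos(α−β) − 2d(sin α − sin β))/8 = -13.964725, |c| > 1 → infeasible
Shortest: RSL with L = 47.607059 m ≈ 47.6071 m
Convert RSL to answer units (arcs ×180/π): t = 1.105200·180/π = 63.3233°, p = ρ·p = 4.11·9.098810 = 37.3961 m, q = 1.379216·180/π = 79.0233°, L = 47.6071 m.

RSL: t = 63.3233°, p = 37.3961 m, q = 79.0233°, L = 47.6071 m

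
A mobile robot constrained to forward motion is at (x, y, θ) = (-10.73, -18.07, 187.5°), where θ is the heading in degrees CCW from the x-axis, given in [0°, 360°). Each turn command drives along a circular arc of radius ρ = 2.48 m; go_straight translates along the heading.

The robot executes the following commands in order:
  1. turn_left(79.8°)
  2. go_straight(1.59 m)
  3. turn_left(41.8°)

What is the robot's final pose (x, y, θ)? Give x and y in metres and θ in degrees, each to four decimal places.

(-12.4058, -23.6811, 309.1000°)

set_pose: (x, y, θ) = (-10.7300, -18.0700, 187.5000°), ρ = 2.48
turn_left(79.8°): centre at ρ to the left, rotate +79.8° → (-12.8835, -20.4120, 267.3000°)
go_straight(1.59): x += 1.59·cos θ, y += 1.59·sin θ → (-12.9584, -22.0002, 267.3000°)
turn_left(41.8°): centre at ρ to the left, rotate +41.8° → (-12.4058, -23.6811, 309.1000°)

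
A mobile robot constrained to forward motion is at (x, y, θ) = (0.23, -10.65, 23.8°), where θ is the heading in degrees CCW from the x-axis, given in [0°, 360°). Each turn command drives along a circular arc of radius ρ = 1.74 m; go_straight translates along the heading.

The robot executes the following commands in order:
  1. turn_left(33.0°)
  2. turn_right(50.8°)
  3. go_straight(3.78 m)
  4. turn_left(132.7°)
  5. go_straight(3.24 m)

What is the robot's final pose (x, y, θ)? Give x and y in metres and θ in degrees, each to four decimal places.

set_pose: (x, y, θ) = (0.2300, -10.6500, 23.8000°), ρ = 1.74
turn_left(33.0°): centre at ρ to the left, rotate +33.0° → (0.9838, -10.0107, 56.8000°)
turn_right(50.8°): centre at ρ to the right, rotate −50.8° → (2.2579, -9.2330, 6.0000°)
go_straight(3.78): x += 3.78·cos θ, y += 3.78·sin θ → (6.0172, -8.8379, 6.0000°)
turn_left(132.7°): centre at ρ to the left, rotate +132.7° → (6.9837, -5.8002, 138.7000°)
go_straight(3.24): x += 3.24·cos θ, y += 3.24·sin θ → (4.5496, -3.6618, 138.7000°)

(4.5496, -3.6618, 138.7000°)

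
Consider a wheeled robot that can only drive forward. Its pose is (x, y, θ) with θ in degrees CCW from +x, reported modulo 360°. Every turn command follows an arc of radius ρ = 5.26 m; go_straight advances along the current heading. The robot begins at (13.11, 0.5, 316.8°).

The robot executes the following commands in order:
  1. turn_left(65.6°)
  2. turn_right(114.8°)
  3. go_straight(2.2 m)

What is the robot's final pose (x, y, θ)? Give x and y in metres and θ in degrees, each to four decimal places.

set_pose: (x, y, θ) = (13.1100, 0.5000, 316.8000°), ρ = 5.26
turn_left(65.6°): centre at ρ to the left, rotate +65.6° → (18.7151, -0.5287, 382.4000° ≡ 22.4000°)
turn_right(114.8°): centre at ρ to the right, rotate −114.8° → (25.9750, -5.6121, -92.4000° ≡ 267.6000°)
go_straight(2.2): x += 2.2·cos θ, y += 2.2·sin θ → (25.8828, -7.8102, 267.6000°)

(25.8828, -7.8102, 267.6000°)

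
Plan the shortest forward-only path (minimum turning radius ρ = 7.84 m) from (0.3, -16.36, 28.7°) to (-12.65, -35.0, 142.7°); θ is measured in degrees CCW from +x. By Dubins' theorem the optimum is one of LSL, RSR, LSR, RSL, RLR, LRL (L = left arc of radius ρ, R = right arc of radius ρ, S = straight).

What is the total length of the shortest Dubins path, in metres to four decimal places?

Let ψ = atan2(Δy, Δx) = atan2(-18.64, -12.95) = -124.7894° be the start→goal bearing.
Normalize: d = |goal − start| / ρ = 22.696962/7.84 = 2.895021, α = (θ_start − ψ) mod 360° = 153.4894° = 2.678895 rad, β = (θ_goal − ψ) mod 360° = 267.4894° = 4.668570 rad.
Common terms: sin α = 0.446364, cos α = -0.894851, sin β = -0.999040, cos β = -0.043805, cos(α−β) = -0.406737, d² = 8.381145. Work in radians in the unit-radius frame; every candidate has L = ρ·(t + p + q).
LSL: p² = 2 + d² − 2cos(α−β) + 2d(sin α − sin β) = 19.563569; p = √p² = 4.423072; φ = atan2(cos β − cos α, d + sin α − sin β) = 0.193618 rad; t = (φ − α) mod 2π = 3.797909 rad, q = (β − φ) mod 2π = 4.474952 rad → L = 7.84·(3.797909 + 4.423072 + 4.474952) = 7.84·12.695933 = 99.536114 m
RSR: p² = 2 + d² − 2cos(α−β) + 2d(sin β − sin α) = 2.825668; p = √p² = 1.680972; φ = atan2(cos α − cos β, d − sin α + sin β) = -0.530868 rad; t = (α − φ) mod 2π = 3.209763 rad, q = (φ − β) mod 2π = 1.083747 rad → L = 7.84·(3.209763 + 1.680972 + 1.083747) = 7.84·5.974482 = 46.839941 m
LSR: p² = d² − 2 + 2cos(α−β) + 2d(sin α + sin β) = 2.367655; p = √p² = 1.538719; φ = atan2(−cos α − cos β, d + sin α + sin β) − atan2(−2, p) = 1.296159 rad; t = (φ − α) mod 2π = 4.900449 rad, q = (φ − β) mod 2π = 2.910774 rad → L = 7.84·(4.900449 + 1.538719 + 2.910774) = 7.84·9.349942 = 73.303547 m
RSL: p² = d² − 2 + 2cos(α−β) − 2d(sin α + sin β) = 8.767688; p = √p² = 2.961028; φ = atan2(cos α + cos β, d − sin α − sin β) − atan2(2, p) = -0.859866 rad; t = (α − φ) mod 2π = 3.538761 rad, q = (β − φ) mod 2π = 5.528436 rad → L = 7.84·(3.538761 + 2.961028 + 5.528436) = 7.84·12.028225 = 94.301282 m
RLR: c = (6 − d² + 2cos(α−β) + 2d(sin α − sin β))/8 = 0.646792; p = 2π − arccos c = 5.415759 rad; φ = atan2(cos α − cos β, d − sin α + sin β) = -0.530868 rad; t = (α − φ + p/2) mod 2π = 5.917642 rad, q = (α − β − t + p) mod 2π = 3.791627 rad → L = 7.84·(5.917642 + 5.415759 + 3.791627) = 7.84·15.125028 = 118.580219 m
LRL: c = (6 − d² + 2cos(α−β) − 2d(sin α − sin β))/8 = -1.445446, |c| > 1 → infeasible
Shortest: RSR with L = 46.839941 m ≈ 46.8399 m

46.8399 m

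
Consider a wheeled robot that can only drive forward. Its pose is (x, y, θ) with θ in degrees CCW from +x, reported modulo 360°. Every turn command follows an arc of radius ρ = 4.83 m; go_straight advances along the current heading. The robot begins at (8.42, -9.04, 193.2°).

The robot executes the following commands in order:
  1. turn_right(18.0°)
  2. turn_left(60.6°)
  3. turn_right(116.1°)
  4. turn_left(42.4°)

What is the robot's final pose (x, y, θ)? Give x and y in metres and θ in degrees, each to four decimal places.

(-8.3873, -8.7239, 162.1000°)

set_pose: (x, y, θ) = (8.4200, -9.0400, 193.2000°), ρ = 4.83
turn_right(18.0°): centre at ρ to the right, rotate −18.0° → (6.9129, -9.1507, 175.2000°)
turn_left(60.6°): centre at ρ to the left, rotate +60.6° → (2.5139, -11.2489, 235.8000°)
turn_right(116.1°): centre at ρ to the right, rotate −116.1° → (-5.6764, -10.9271, 119.7000°)
turn_left(42.4°): centre at ρ to the left, rotate +42.4° → (-8.3873, -8.7239, 162.1000°)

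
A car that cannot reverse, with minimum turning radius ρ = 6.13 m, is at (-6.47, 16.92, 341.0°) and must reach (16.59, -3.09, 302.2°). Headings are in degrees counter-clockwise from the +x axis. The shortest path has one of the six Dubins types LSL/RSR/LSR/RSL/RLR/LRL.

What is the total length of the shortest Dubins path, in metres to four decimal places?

Let ψ = atan2(Δy, Δx) = atan2(-20.01, 23.06) = -40.9494° be the start→goal bearing.
Normalize: d = |goal − start| / ρ = 30.531356/6.13 = 4.980645, α = (θ_start − ψ) mod 360° = 21.9494° = 0.383089 rad, β = (θ_goal − ψ) mod 360° = 343.1494° = 5.989086 rad.
Common terms: sin α = 0.373787, cos α = 0.927515, sin β = -0.289878, cos β = 0.957064, cos(α−β) = 0.779338, d² = 24.806828. Work in radians in the unit-radius frame; every candidate has L = ρ·(t + p + q).
LSL: p² = 2 + d² − 2cos(α−β) + 2d(sin α − sin β) = 31.859110; p = √p² = 5.644387; φ = atan2(cos β − cos α, d + sin α − sin β) = 0.005235 rad; t = (φ − α) mod 2π = 5.905332 rad, q = (β − φ) mod 2π = 5.983851 rad → L = 6.13·(5.905332 + 5.644387 + 5.983851) = 6.13·17.533570 = 107.480786 m
RSR: p² = 2 + d² − 2cos(α−β) + 2d(sin β − sin α) = 18.637195; p = √p² = 4.317082; φ = atan2(cos α − cos β, d − sin α + sin β) = -0.006845 rad; t = (α − φ) mod 2π = 0.389933 rad, q = (φ − β) mod 2π = 0.287254 rad → L = 6.13·(0.389933 + 4.317082 + 0.287254) = 6.13·4.994269 = 30.614872 m
LSR: p² = d² − 2 + 2cos(α−β) + 2d(sin α + sin β) = 25.201349; p = √p² = 5.020095; φ = atan2(−cos α − cos β, d + sin α + sin β) − atan2(−2, p) = 0.022890 rad; t = (φ − α) mod 2π = 5.922986 rad, q = (φ − β) mod 2π = 0.316989 rad → L = 6.13·(5.922986 + 5.020095 + 0.316989) = 6.13·11.260069 = 69.024225 m
RSL: p² = d² − 2 + 2cos(α−β) − 2d(sin α + sin β) = 23.529659; p = √p² = 4.850738; φ = atan2(cos α + cos β, d − sin α − sin β) − atan2(2, p) = -0.023681 rad; t = (α − φ) mod 2π = 0.406770 rad, q = (β − φ) mod 2π = 6.012768 rad → L = 6.13·(0.406770 + 4.850738 + 6.012768) = 6.13·11.270275 = 69.086789 m
RLR: c = (6 − d² + 2cos(α−β) + 2d(sin α − sin β))/8 = -1.329649, |c| > 1 → infeasible
LRL: c = (6 − d² + 2cos(α−β) − 2d(sin α − sin β))/8 = -2.982389, |c| > 1 → infeasible
Shortest: RSR with L = 30.614872 m ≈ 30.6149 m

30.6149 m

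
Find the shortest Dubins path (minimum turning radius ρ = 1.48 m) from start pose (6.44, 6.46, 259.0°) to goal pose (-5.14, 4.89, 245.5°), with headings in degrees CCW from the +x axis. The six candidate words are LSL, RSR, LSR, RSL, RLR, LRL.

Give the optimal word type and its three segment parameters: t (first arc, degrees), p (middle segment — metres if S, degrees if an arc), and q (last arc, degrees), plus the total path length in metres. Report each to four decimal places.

RSL: t = 82.2502°, p = 8.6265 m, q = 68.7502°, L = 12.5270 m

Let ψ = atan2(Δy, Δx) = atan2(-1.57, -11.58) = -172.2790° be the start→goal bearing.
Normalize: d = |goal − start| / ρ = 11.685945/1.48 = 7.895908, α = (θ_start − ψ) mod 360° = 71.2790° = 1.244053 rad, β = (θ_goal − ψ) mod 360° = 57.7790° = 1.008434 rad.
Common terms: sin α = 0.947093, cos α = 0.320960, sin β = 0.845998, cos β = 0.533186, cos(α−β) = 0.972370, d² = 62.345371. Work in radians in the unit-radius frame; every candidate has L = ρ·(t + p + q).
LSL: p² = 2 + d² − 2cos(α−β) + 2d(sin α − sin β) = 63.997103; p = √p² = 7.999819; φ = atan2(cos β − cos α, d + sin α − sin β) = 0.026532 rad; t = (φ − α) mod 2π = 5.065664 rad, q = (β − φ) mod 2π = 0.981902 rad → L = 1.48·(5.065664 + 7.999819 + 0.981902) = 1.48·14.047385 = 20.790130 m
RSR: p² = 2 + d² − 2cos(α−β) + 2d(sin β − sin α) = 60.804159; p = √p² = 7.797702; φ = atan2(cos α − cos β, d − sin α + sin β) = -0.027220 rad; t = (α − φ) mod 2π = 1.271273 rad, q = (φ − β) mod 2π = 5.247532 rad → L = 1.48·(1.271273 + 7.797702 + 5.247532) = 1.48·14.316507 = 21.188430 m
LSR: p² = d² − 2 + 2cos(α−β) + 2d(sin α + sin β) = 90.606267; p = √p² = 9.518732; φ = atan2(−cos α − cos β, d + sin α + sin β) − atan2(−2, p) = 0.119170 rad; t = (φ − α) mod 2π = 5.158303 rad, q = (φ − β) mod 2π = 5.393922 rad → L = 1.48·(5.158303 + 9.518732 + 5.393922) = 1.48·20.070957 = 29.705016 m
RSL: p² = d² − 2 + 2cos(α−β) − 2d(sin α + sin β) = 33.973954; p = √p² = 5.828718; φ = atan2(cos α + cos β, d − sin α − sin β) − atan2(2, p) = -0.191484 rad; t = (α − φ) mod 2π = 1.435537 rad, q = (β − φ) mod 2π = 1.199918 rad → L = 1.48·(1.435537 + 5.828718 + 1.199918) = 1.48·8.464173 = 12.526977 m
RLR: c = (6 − d² + 2cos(α−β) + 2d(sin α − sin β))/8 = -6.600520, |c| > 1 → infeasible
LRL: c = (6 − d² + 2cos(α−β) − 2d(sin α − sin β))/8 = -6.999638, |c| > 1 → infeasible
Shortest: RSL with L = 12.526977 m ≈ 12.5270 m
Convert RSL to answer units (arcs ×180/π): t = 1.435537·180/π = 82.2502°, p = ρ·p = 1.48·5.828718 = 8.6265 m, q = 1.199918·180/π = 68.7502°, L = 12.5270 m.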